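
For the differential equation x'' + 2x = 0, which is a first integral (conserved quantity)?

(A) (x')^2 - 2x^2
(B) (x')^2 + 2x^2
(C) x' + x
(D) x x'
B

A first integral I satisfies dI/dt = 0 along every solution. Differentiate each option and use the equation of motion:
(A) d/dt[(x')^2 - 2x^2] = 2x'x'' - 4x x' = -8x x', not identically 0
(B) d/dt[(x')^2 + 2x^2] = 2x'x'' + 4x x' = 2x'(-2x) + 4x x' = 0
(C) d/dt[x' + x] = x'' + x' = -2x + x', not identically 0
(D) d/dt[x x'] = (x')^2 + x x'' = (x')^2 - 2x^2, not identically 0

Only (B) has zero time-derivative. So the energy-like quantity (x')^2 + 2x^2 is the first integral.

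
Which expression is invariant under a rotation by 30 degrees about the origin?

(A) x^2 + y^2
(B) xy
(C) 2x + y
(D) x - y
A

A rotation by 30 degrees sends (x, y) to (sqrt(3)x/2 - y/2, x/2 + sqrt(3)y/2).
Substitute the transformed coordinates into each option and compare with the original:
(A) x^2 + y^2  ->  (sqrt(3)x/2 - y/2)^2 + (x/2 + sqrt(3)y/2)^2 = x^2 + y^2   [equals x^2 + y^2: invariant]
(B) xy  ->  (sqrt(3)x/2 - y/2)(x/2 + sqrt(3)y/2) = sqrt(3)x^2/4 + xy/2 - sqrt(3)y^2/4   [differs from xy: not invariant]
(C) 2x + y  ->  2(sqrt(3)x/2 - y/2) + (x/2 + sqrt(3)y/2) = x/2 + sqrt(3)x - y + sqrt(3)y/2   [differs from 2x + y: not invariant]
(D) x - y  ->  (sqrt(3)x/2 - y/2) - (x/2 + sqrt(3)y/2) = -x/2 + sqrt(3)x/2 - sqrt(3)y/2 - y/2   [differs from x - y: not invariant]

Only option (A), x^2 + y^2, is unchanged by the transformation.
Geometrically, x^2 + y^2 is the squared distance from the origin, which every rotation about the origin preserves.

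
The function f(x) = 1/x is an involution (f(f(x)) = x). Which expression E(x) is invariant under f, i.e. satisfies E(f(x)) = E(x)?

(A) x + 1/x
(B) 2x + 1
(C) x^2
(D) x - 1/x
A

Replace x by f(x) = 1/x in each option and simplify. As a quick numerical cross-check, also compare E(3) with E(f(3)) = E(1/3).

(A) x + 1/x  ->  (1/x) + 1/(1/x), which simplifies back to x + 1/x; check: E(3) = 10/3, E(1/3) = 10/3.   [invariant]
(B) 2x + 1  ->  2(1/x) + 1 = (x + 2)/x; check: E(3) = 7 but E(1/3) = 5/3.   [not invariant]
(C) x^2  ->  (1/x)^2 = x^(-2); check: E(3) = 9 but E(1/3) = 1/9.   [not invariant]
(D) x - 1/x  ->  (1/x) - 1/(1/x) = -x + 1/x; check: E(3) = 8/3 but E(1/3) = -8/3.   [not invariant]

Only (A) is unchanged. E is symmetric under swapping x with f(x) = 1/x, which is exactly what an involution does.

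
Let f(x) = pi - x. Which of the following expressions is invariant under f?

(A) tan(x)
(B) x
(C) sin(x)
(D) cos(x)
C

For f(x) = pi - x:
sin(pi - x) = sin(x), so sine is invariant under this transformation.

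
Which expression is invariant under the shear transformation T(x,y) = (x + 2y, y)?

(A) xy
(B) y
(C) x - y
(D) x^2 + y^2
B

Under the shear T(x,y) = (x + 2y, y):
Substitute the transformed coordinates into each option and compare with the original:
(A) xy  ->  (x + 2y)(y) = xy + 2y^2   [differs from xy: not invariant]
(B) y  ->  (y) = y   [equals y: invariant]
(C) x - y  ->  (x + 2y) - (y) = x + y   [differs from x - y: not invariant]
(D) x^2 + y^2  ->  (x + 2y)^2 + (y)^2 = x^2 + 4xy + 5y^2   [differs from x^2 + y^2: not invariant]

Only option (B), y, is unchanged by the transformation.
A horizontal shear moves points parallel to the x-axis, so the y-coordinate (and any function of y alone) is unchanged.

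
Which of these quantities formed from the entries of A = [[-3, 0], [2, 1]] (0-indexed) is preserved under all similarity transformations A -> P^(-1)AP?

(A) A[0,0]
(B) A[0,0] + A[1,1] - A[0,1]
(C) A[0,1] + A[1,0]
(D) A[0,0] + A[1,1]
D

A[0,0] + A[1,1] is the trace of A. By the cyclic property of the trace, tr(P^(-1)AP) = tr(APP^(-1)) = tr(A), so it is the same for every matrix similar to A.

The other combinations are not similarity invariants. For example, take P = [[1, 2], [0, 1]] (det P = 1), so P^(-1) = [[1, -2], [0, 1]] and
B = P^(-1)AP = [[-7, -16], [2, 5]].
Evaluating each option on A and on B:
(A) A[0,0]: -3 for A, -7 for B -> changes
(B) A[0,0] + A[1,1] - A[0,1]: -2 for A, 14 for B -> changes
(C) A[0,1] + A[1,0]: 2 for A, -14 for B -> changes
(D) A[0,0] + A[1,1]: -2 for A, -2 for B -> unchanged

Only (D) A[0,0] + A[1,1] = -2 survives (and it does so for every P, not just this one), so it is the invariant.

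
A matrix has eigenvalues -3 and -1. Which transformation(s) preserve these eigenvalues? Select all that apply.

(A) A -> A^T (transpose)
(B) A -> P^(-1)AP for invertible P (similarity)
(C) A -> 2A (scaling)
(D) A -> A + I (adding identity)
A and B

Eigenvalues are preserved by:
1. Similarity transformations: A -> P^(-1)AP (same characteristic polynomial)
2. Transpose: A^T has the same eigenvalues as A

Eigenvalues are NOT preserved by:
- Adding identity: eigenvalues become -3+1, -1+1
- Scaling: eigenvalues become -6, -2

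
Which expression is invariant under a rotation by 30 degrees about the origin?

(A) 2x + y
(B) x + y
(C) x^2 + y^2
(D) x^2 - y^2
C

A rotation by 30 degrees sends (x, y) to (sqrt(3)x/2 - y/2, x/2 + sqrt(3)y/2).
Substitute the transformed coordinates into each option and compare with the original:
(A) 2x + y  ->  2(sqrt(3)x/2 - y/2) + (x/2 + sqrt(3)y/2) = x/2 + sqrt(3)x - y + sqrt(3)y/2   [differs from 2x + y: not invariant]
(B) x + y  ->  (sqrt(3)x/2 - y/2) + (x/2 + sqrt(3)y/2) = x/2 + sqrt(3)x/2 - y/2 + sqrt(3)y/2   [differs from x + y: not invariant]
(C) x^2 + y^2  ->  (sqrt(3)x/2 - y/2)^2 + (x/2 + sqrt(3)y/2)^2 = x^2 + y^2   [equals x^2 + y^2: invariant]
(D) x^2 - y^2  ->  (sqrt(3)x/2 - y/2)^2 - (x/2 + sqrt(3)y/2)^2 = x^2/2 - sqrt(3)xy - y^2/2   [differs from x^2 - y^2: not invariant]

Only option (C), x^2 + y^2, is unchanged by the transformation.
Geometrically, x^2 + y^2 is the squared distance from the origin, which every rotation about the origin preserves.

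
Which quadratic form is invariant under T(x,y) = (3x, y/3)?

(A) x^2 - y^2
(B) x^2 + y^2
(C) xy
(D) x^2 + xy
C

T multiplies x by 3 and divides y by 3.
Substitute the transformed coordinates into each option and compare with the original:
(A) x^2 - y^2  ->  (3x)^2 - (y/3)^2 = 9x^2 - y^2/9   [differs from x^2 - y^2: not invariant]
(B) x^2 + y^2  ->  (3x)^2 + (y/3)^2 = 9x^2 + y^2/9   [differs from x^2 + y^2: not invariant]
(C) xy  ->  (3x)(y/3) = xy   [equals xy: invariant]
(D) x^2 + xy  ->  (3x)^2 + (3x)(y/3) = 9x^2 + xy   [differs from x^2 + xy: not invariant]

Only option (C), xy, is unchanged by the transformation.
The factors 3 and 1/3 cancel only in the pure product xy.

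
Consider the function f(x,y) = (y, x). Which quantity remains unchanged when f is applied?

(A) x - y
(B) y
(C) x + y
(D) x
C

For f(x,y) = (y, x):
After applying f: x' = y, y' = x. So x' + y' = y + x = x + y.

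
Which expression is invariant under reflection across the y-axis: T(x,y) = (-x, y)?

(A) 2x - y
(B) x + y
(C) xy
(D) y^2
D

The map is reflection across the y-axis: T(x,y) = (-x, y).
Substitute the transformed coordinates into each option and compare with the original:
(A) 2x - y  ->  2(-x) - (y) = -2x - y   [differs from 2x - y: not invariant]
(B) x + y  ->  (-x) + (y) = -x + y   [differs from x + y: not invariant]
(C) xy  ->  (-x)(y) = -xy   [differs from xy: not invariant]
(D) y^2  ->  (y)^2 = y^2   [equals y^2: invariant]

Only option (D), y^2, is unchanged by the transformation.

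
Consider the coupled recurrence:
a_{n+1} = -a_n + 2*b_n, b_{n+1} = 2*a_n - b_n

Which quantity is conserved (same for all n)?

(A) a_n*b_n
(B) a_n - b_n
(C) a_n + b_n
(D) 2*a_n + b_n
C

Replace a_n by a_{n+1} = -a_n + 2*b_n and b_n by b_{n+1} = 2*a_n - b_n in each option and simplify:
(A) a_n*b_n  ->  (-a_n + 2*b_n)*(2*a_n - b_n) = -2*a_n^2 + 5*a_n*b_n - 2*b_n^2   [not conserved]
(B) a_n - b_n  ->  (-a_n + 2*b_n) - (2*a_n - b_n) = -3*a_n + 3*b_n   [not conserved]
(C) a_n + b_n  ->  (-a_n + 2*b_n) + (2*a_n - b_n) = a_n + b_n   [conserved]
(D) 2*a_n + b_n  ->  2*(-a_n + 2*b_n) + (2*a_n - b_n) = 3*b_n   [not conserved]

Only (C) a_n + b_n returns to itself after one step, so it is the conserved quantity.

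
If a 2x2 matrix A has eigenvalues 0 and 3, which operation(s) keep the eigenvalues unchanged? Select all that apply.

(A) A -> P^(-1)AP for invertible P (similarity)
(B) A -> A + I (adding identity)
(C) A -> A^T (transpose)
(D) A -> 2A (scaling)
A and C

Eigenvalues are preserved by:
1. Similarity transformations: A -> P^(-1)AP (same characteristic polynomial)
2. Transpose: A^T has the same eigenvalues as A

Eigenvalues are NOT preserved by:
- Adding identity: eigenvalues become 0+1, 3+1
- Scaling: eigenvalues become 0, 6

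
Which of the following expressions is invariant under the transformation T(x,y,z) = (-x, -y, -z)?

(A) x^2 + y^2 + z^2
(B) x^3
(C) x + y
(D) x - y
A

Apply T(x,y,z) = (-x, -y, -z) to each option, i.e. replace (x, y, z) by the transformed coordinates.
Substitute the transformed coordinates into each option and compare with the original:
(A) x^2 + y^2 + z^2  ->  (-x)^2 + (-y)^2 + (-z)^2 = x^2 + y^2 + z^2   [equals x^2 + y^2 + z^2: invariant]
(B) x^3  ->  (-x)^3 = -x^3   [differs from x^3: not invariant]
(C) x + y  ->  (-x) + (-y) = -x - y   [differs from x + y: not invariant]
(D) x - y  ->  (-x) - (-y) = -x + y   [differs from x - y: not invariant]

Only option (A), x^2 + y^2 + z^2, is unchanged by the transformation.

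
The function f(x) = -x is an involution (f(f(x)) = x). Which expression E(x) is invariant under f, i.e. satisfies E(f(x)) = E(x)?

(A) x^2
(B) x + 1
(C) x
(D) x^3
A

Replace x by f(x) = -x in each option and simplify. As a quick numerical cross-check, also compare E(4) with E(f(4)) = E(-4).

(A) x^2  ->  (-x)^2, which simplifies back to x^2; check: E(4) = 16, E(-4) = 16.   [invariant]
(B) x + 1  ->  (-x) + 1 = 1 - x; check: E(4) = 5 but E(-4) = -3.   [not invariant]
(C) x  ->  (-x) = -x; check: E(4) = 4 but E(-4) = -4.   [not invariant]
(D) x^3  ->  (-x)^3 = -x^3; check: E(4) = 64 but E(-4) = -64.   [not invariant]

Only (A) is unchanged. E is symmetric under swapping x with f(x) = -x, which is exactly what an involution does.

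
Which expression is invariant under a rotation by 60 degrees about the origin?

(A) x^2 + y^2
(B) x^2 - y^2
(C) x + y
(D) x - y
A

A rotation by 60 degrees sends (x, y) to (x/2 - sqrt(3)y/2, sqrt(3)x/2 + y/2).
Substitute the transformed coordinates into each option and compare with the original:
(A) x^2 + y^2  ->  (x/2 - sqrt(3)y/2)^2 + (sqrt(3)x/2 + y/2)^2 = x^2 + y^2   [equals x^2 + y^2: invariant]
(B) x^2 - y^2  ->  (x/2 - sqrt(3)y/2)^2 - (sqrt(3)x/2 + y/2)^2 = -x^2/2 - sqrt(3)xy + y^2/2   [differs from x^2 - y^2: not invariant]
(C) x + y  ->  (x/2 - sqrt(3)y/2) + (sqrt(3)x/2 + y/2) = x/2 + sqrt(3)x/2 - sqrt(3)y/2 + y/2   [differs from x + y: not invariant]
(D) x - y  ->  (x/2 - sqrt(3)y/2) - (sqrt(3)x/2 + y/2) = -sqrt(3)x/2 + x/2 - sqrt(3)y/2 - y/2   [differs from x - y: not invariant]

Only option (A), x^2 + y^2, is unchanged by the transformation.
Geometrically, x^2 + y^2 is the squared distance from the origin, which every rotation about the origin preserves.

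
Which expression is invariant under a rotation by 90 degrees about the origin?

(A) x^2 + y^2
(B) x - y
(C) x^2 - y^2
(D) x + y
A

A rotation by 90 degrees sends (x, y) to (-y, x).
Substitute the transformed coordinates into each option and compare with the original:
(A) x^2 + y^2  ->  (-y)^2 + (x)^2 = x^2 + y^2   [equals x^2 + y^2: invariant]
(B) x - y  ->  (-y) - (x) = -x - y   [differs from x - y: not invariant]
(C) x^2 - y^2  ->  (-y)^2 - (x)^2 = -x^2 + y^2   [differs from x^2 - y^2: not invariant]
(D) x + y  ->  (-y) + (x) = x - y   [differs from x + y: not invariant]

Only option (A), x^2 + y^2, is unchanged by the transformation.
Geometrically, x^2 + y^2 is the squared distance from the origin, which every rotation about the origin preserves.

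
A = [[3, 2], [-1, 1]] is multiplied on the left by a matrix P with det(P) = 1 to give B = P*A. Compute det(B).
5

By the multiplicative property of determinants, det(B) = det(P*A) = det(P) * det(A) = det(A),
so the determinant is invariant under multiplication by any determinant-1 matrix; we just need det(A).

det(A) = (3)(1) - (2)(-1) = 3 - (-2) = 5

Therefore det(B) = 1 * 5 = 5.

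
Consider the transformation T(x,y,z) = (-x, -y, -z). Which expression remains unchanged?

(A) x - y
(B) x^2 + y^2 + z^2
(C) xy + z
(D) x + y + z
B

Apply T(x,y,z) = (-x, -y, -z) to each option, i.e. replace (x, y, z) by the transformed coordinates.
Substitute the transformed coordinates into each option and compare with the original:
(A) x - y  ->  (-x) - (-y) = -x + y   [differs from x - y: not invariant]
(B) x^2 + y^2 + z^2  ->  (-x)^2 + (-y)^2 + (-z)^2 = x^2 + y^2 + z^2   [equals x^2 + y^2 + z^2: invariant]
(C) xy + z  ->  (-x)(-y) + (-z) = xy - z   [differs from xy + z: not invariant]
(D) x + y + z  ->  (-x) + (-y) + (-z) = -x - y - z   [differs from x + y + z: not invariant]

Only option (B), x^2 + y^2 + z^2, is unchanged by the transformation.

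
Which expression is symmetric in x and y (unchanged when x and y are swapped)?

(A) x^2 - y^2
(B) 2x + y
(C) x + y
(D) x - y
C

A symmetric expression is unchanged when the variables are permuted; here the transformation to test is the swap (x, y) -> (y, x).
Substitute the transformed coordinates into each option and compare with the original:
(A) x^2 - y^2  ->  (y)^2 - (x)^2 = -x^2 + y^2   [differs from x^2 - y^2: not invariant]
(B) 2x + y  ->  2(y) + (x) = x + 2y   [differs from 2x + y: not invariant]
(C) x + y  ->  (y) + (x) = x + y   [equals x + y: invariant]
(D) x - y  ->  (y) - (x) = -x + y   [differs from x - y: not invariant]

Only option (C), x + y, is unchanged by the transformation.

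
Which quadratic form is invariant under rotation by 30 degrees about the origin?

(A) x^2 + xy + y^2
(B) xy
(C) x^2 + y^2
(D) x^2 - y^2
C

Rotation by 30 degrees sends (x, y) to (sqrt(3)x/2 - y/2, x/2 + sqrt(3)y/2).
Substitute the transformed coordinates into each option and compare with the original:
(A) x^2 + xy + y^2  ->  (sqrt(3)x/2 - y/2)^2 + (sqrt(3)x/2 - y/2)(x/2 + sqrt(3)y/2) + (x/2 + sqrt(3)y/2)^2 = sqrt(3)x^2/4 + x^2 + xy/2 - sqrt(3)y^2/4 + y^2   [differs from x^2 + xy + y^2: not invariant]
(B) xy  ->  (sqrt(3)x/2 - y/2)(x/2 + sqrt(3)y/2) = sqrt(3)x^2/4 + xy/2 - sqrt(3)y^2/4   [differs from xy: not invariant]
(C) x^2 + y^2  ->  (sqrt(3)x/2 - y/2)^2 + (x/2 + sqrt(3)y/2)^2 = x^2 + y^2   [equals x^2 + y^2: invariant]
(D) x^2 - y^2  ->  (sqrt(3)x/2 - y/2)^2 - (x/2 + sqrt(3)y/2)^2 = x^2/2 - sqrt(3)xy - y^2/2   [differs from x^2 - y^2: not invariant]

Only option (C), x^2 + y^2, is unchanged by the transformation.
x^2 + y^2 is the squared distance from the origin, which rotations preserve.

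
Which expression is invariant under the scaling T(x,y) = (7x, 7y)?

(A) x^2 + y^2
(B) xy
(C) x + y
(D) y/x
D

Under the uniform scaling T(x,y) = (7x, 7y):
Substitute the transformed coordinates into each option and compare with the original:
(A) x^2 + y^2  ->  (7x)^2 + (7y)^2 = 49x^2 + 49y^2   [differs from x^2 + y^2: not invariant]
(B) xy  ->  (7x)(7y) = 49xy   [differs from xy: not invariant]
(C) x + y  ->  (7x) + (7y) = 7x + 7y   [differs from x + y: not invariant]
(D) y/x  ->  (7y)/(7x) = y/x   [equals y/x: invariant]

Only option (D), y/x, is unchanged by the transformation.
The common factor 7 cancels in a ratio of coordinates, while sums, products and sums of squares pick up factors of 7 or 49.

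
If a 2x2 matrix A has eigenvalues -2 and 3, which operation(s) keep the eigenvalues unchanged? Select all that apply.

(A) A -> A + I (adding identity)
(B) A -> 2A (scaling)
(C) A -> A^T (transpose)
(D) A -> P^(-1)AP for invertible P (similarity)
C and D

Eigenvalues are preserved by:
1. Similarity transformations: A -> P^(-1)AP (same characteristic polynomial)
2. Transpose: A^T has the same eigenvalues as A

Eigenvalues are NOT preserved by:
- Adding identity: eigenvalues become -2+1, 3+1
- Scaling: eigenvalues become -4, 6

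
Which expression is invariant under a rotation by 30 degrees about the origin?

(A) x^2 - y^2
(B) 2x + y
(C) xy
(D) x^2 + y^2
D

A rotation by 30 degrees sends (x, y) to (sqrt(3)x/2 - y/2, x/2 + sqrt(3)y/2).
Substitute the transformed coordinates into each option and compare with the original:
(A) x^2 - y^2  ->  (sqrt(3)x/2 - y/2)^2 - (x/2 + sqrt(3)y/2)^2 = x^2/2 - sqrt(3)xy - y^2/2   [differs from x^2 - y^2: not invariant]
(B) 2x + y  ->  2(sqrt(3)x/2 - y/2) + (x/2 + sqrt(3)y/2) = x/2 + sqrt(3)x - y + sqrt(3)y/2   [differs from 2x + y: not invariant]
(C) xy  ->  (sqrt(3)x/2 - y/2)(x/2 + sqrt(3)y/2) = sqrt(3)x^2/4 + xy/2 - sqrt(3)y^2/4   [differs from xy: not invariant]
(D) x^2 + y^2  ->  (sqrt(3)x/2 - y/2)^2 + (x/2 + sqrt(3)y/2)^2 = x^2 + y^2   [equals x^2 + y^2: invariant]

Only option (D), x^2 + y^2, is unchanged by the transformation.
Geometrically, x^2 + y^2 is the squared distance from the origin, which every rotation about the origin preserves.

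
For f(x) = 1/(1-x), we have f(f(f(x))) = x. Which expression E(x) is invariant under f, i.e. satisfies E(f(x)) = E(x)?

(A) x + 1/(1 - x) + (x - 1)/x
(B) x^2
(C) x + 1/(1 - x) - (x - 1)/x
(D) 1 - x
A

Replace x by f(x) = 1/(1 - x) in each option and simplify. As a quick numerical cross-check, also compare E(5) with E(f(5)) = E(-1/4).

(A) x + 1/(1 - x) + (x - 1)/x  ->  (1/(1 - x)) + 1/(1 - (1/(1 - x))) + ((1/(1 - x)) - 1)/(1/(1 - x)), which simplifies back to x + 1/(1 - x) + (x - 1)/x; check: E(5) = 111/20, E(-1/4) = 111/20.   [invariant]
(B) x^2  ->  (1/(1 - x))^2 = (x - 1)^(-2); check: E(5) = 25 but E(-1/4) = 1/16.   [not invariant]
(C) x + 1/(1 - x) - (x - 1)/x  ->  (1/(1 - x)) + 1/(1 - (1/(1 - x))) - ((1/(1 - x)) - 1)/(1/(1 - x)) = (x^2(1 - x) - x + (x - 1)^2)/(x(x - 1)); check: E(5) = 79/20 but E(-1/4) = -89/20.   [not invariant]
(D) 1 - x  ->  1 - (1/(1 - x)) = x/(x - 1); check: E(5) = -4 but E(-1/4) = 5/4.   [not invariant]

Only (A) is unchanged. Indeed f(f(x)) = 1/(1 - 1/(1-x)) = (1-x)/(-x) = (x-1)/x, so E(x) = x + f(x) + f(f(x)) is the sum over the whole 3-cycle; applying f just permutes the three terms cyclically (x -> f(x) -> f(f(x)) -> x), leaving the sum unchanged.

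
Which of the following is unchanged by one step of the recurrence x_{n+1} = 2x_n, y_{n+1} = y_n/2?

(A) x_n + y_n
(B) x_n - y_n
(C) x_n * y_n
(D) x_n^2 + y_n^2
C

For the recurrence x_{n+1} = 2x_n, y_{n+1} = y_n/2:

x_{n+1} * y_{n+1} = (2x_n) * (y_n/2) = x_n * y_n
The product is conserved.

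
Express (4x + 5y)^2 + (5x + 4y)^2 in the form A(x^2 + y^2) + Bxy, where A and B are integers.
41(x^2 + y^2) + 80xy

Expanding: (4x + 5y)^2 = 16x^2 + 40xy + 25y^2
(5x + 4y)^2 = 25x^2 + 40xy + 16y^2
Sum = (16+25)(x^2+y^2) + 80xy = 41(x^2 + y^2) + 80xy
This is symmetric in x and y.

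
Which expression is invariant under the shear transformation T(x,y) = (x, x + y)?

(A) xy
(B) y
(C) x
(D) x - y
C

Under the shear T(x,y) = (x, x + y):
Substitute the transformed coordinates into each option and compare with the original:
(A) xy  ->  (x)(x + y) = x^2 + xy   [differs from xy: not invariant]
(B) y  ->  (x + y) = x + y   [differs from y: not invariant]
(C) x  ->  (x) = x   [equals x: invariant]
(D) x - y  ->  (x) - (x + y) = -y   [differs from x - y: not invariant]

Only option (C), x, is unchanged by the transformation.
A vertical shear moves points parallel to the y-axis, so the x-coordinate (and any function of x alone) is unchanged.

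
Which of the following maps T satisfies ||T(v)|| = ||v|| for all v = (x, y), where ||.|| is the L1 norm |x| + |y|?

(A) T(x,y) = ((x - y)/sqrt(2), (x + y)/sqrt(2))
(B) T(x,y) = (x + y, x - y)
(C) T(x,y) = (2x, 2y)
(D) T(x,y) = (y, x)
D

A transformation preserves a norm if ||T(v)|| = ||v|| for every v; a single vector where the norm changes rules an option out.

(A) T(x,y) = ((x - y)/sqrt(2), (x + y)/sqrt(2)): v = (1, 0) has norm |1| + |0| = 1, but T(v) = (sqrt(2)/2, sqrt(2)/2) has norm sqrt(2) -- not preserved.
(B) T(x,y) = (x + y, x - y): v = (1, 0) has norm |1| + |0| = 1, but T(v) = (1, 1) has norm 2 -- not preserved.
(C) T(x,y) = (2x, 2y): v = (1, 0) has norm |1| + |0| = 1, but T(v) = (2, 0) has norm 2 -- not preserved.
(D) T(x,y) = (y, x): preserves the norm -- it only permutes the coordinates and/or flips signs, which leaves |x| + |y| unchanged.

Therefore the answer is (D).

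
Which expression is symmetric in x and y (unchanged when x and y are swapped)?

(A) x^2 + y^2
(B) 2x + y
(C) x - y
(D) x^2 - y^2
A

A symmetric expression is unchanged when the variables are permuted; here the transformation to test is the swap (x, y) -> (y, x).
Substitute the transformed coordinates into each option and compare with the original:
(A) x^2 + y^2  ->  (y)^2 + (x)^2 = x^2 + y^2   [equals x^2 + y^2: invariant]
(B) 2x + y  ->  2(y) + (x) = x + 2y   [differs from 2x + y: not invariant]
(C) x - y  ->  (y) - (x) = -x + y   [differs from x - y: not invariant]
(D) x^2 - y^2  ->  (y)^2 - (x)^2 = -x^2 + y^2   [differs from x^2 - y^2: not invariant]

Only option (A), x^2 + y^2, is unchanged by the transformation.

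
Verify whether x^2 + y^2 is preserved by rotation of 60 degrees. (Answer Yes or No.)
Yes

Applying rotation by 60 degrees: x' = x*cos(60 degrees) - y*sin(60 degrees) = x/2 - sqrt(3)y/2, y' = x*sin(60 degrees) + y*cos(60 degrees) = sqrt(3)x/2 + y/2

Substituting into x^2 + y^2:
(x/2 - sqrt(3)y/2)^2 + (sqrt(3)x/2 + y/2)^2
= x^2 + y^2

This equals the original expression x^2 + y^2, so it IS invariant.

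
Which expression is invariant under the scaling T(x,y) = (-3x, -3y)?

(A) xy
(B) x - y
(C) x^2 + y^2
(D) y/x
D

Under the uniform scaling T(x,y) = (-3x, -3y):
Substitute the transformed coordinates into each option and compare with the original:
(A) xy  ->  (-3x)(-3y) = 9xy   [differs from xy: not invariant]
(B) x - y  ->  (-3x) - (-3y) = -3x + 3y   [differs from x - y: not invariant]
(C) x^2 + y^2  ->  (-3x)^2 + (-3y)^2 = 9x^2 + 9y^2   [differs from x^2 + y^2: not invariant]
(D) y/x  ->  (-3y)/(-3x) = y/x   [equals y/x: invariant]

Only option (D), y/x, is unchanged by the transformation.
The common factor -3 cancels in a ratio of coordinates, while sums, products and sums of squares pick up factors of -3 or 9.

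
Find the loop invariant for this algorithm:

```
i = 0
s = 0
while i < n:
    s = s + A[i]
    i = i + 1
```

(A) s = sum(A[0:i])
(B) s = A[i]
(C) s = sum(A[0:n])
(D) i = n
A

A loop invariant must hold before the first iteration and be re-established by every execution of the body.

(A) s = sum(A[0:i]): Initially i = 0 and s = 0 = sum of the empty slice A[0:0]. If s = sum(A[0:i]) holds at the top of an iteration, the body sets s to sum(A[0:i]) + A[i] = sum(A[0:i+1]) and then i to i+1, so s = sum(A[0:i]) holds again. At exit i = n, giving s = sum(A[0:n]).

The other options fail:
(B) s = A[i]: after the first iteration s = A[0] but i = 1, so s = A[i] compares s with the wrong element (and fails in general).
(C) s = sum(A[0:n]): false before the loop (s = 0, not the full sum) -- it only becomes true at exit.
(D) i = n: false initially (i = 0); it is the exit condition, not an invariant.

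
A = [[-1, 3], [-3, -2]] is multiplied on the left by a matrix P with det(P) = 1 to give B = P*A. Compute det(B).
11

By the multiplicative property of determinants, det(B) = det(P*A) = det(P) * det(A) = det(A),
so the determinant is invariant under multiplication by any determinant-1 matrix; we just need det(A).

det(A) = (-1)(-2) - (3)(-3) = 2 - (-9) = 11

Therefore det(B) = 1 * 11 = 11.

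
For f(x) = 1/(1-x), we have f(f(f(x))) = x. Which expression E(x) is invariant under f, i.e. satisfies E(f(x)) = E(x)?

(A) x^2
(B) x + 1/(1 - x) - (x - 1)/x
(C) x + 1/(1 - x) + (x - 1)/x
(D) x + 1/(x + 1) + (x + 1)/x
C

Replace x by f(x) = 1/(1 - x) in each option and simplify. As a quick numerical cross-check, also compare E(3) with E(f(3)) = E(-1/2).

(A) x^2  ->  (1/(1 - x))^2 = (x - 1)^(-2); check: E(3) = 9 but E(-1/2) = 1/4.   [not invariant]
(B) x + 1/(1 - x) - (x - 1)/x  ->  (1/(1 - x)) + 1/(1 - (1/(1 - x))) - ((1/(1 - x)) - 1)/(1/(1 - x)) = (x^2(1 - x) - x + (x - 1)^2)/(x(x - 1)); check: E(3) = 11/6 but E(-1/2) = -17/6.   [not invariant]
(C) x + 1/(1 - x) + (x - 1)/x  ->  (1/(1 - x)) + 1/(1 - (1/(1 - x))) + ((1/(1 - x)) - 1)/(1/(1 - x)), which simplifies back to x + 1/(1 - x) + (x - 1)/x; check: E(3) = 19/6, E(-1/2) = 19/6.   [invariant]
(D) x + 1/(x + 1) + (x + 1)/x  ->  (1/(1 - x)) + 1/((1/(1 - x)) + 1) + ((1/(1 - x)) + 1)/(1/(1 - x)) = (-x^3 + 6x^2 - 11x + 7)/(x^2 - 3x + 2); check: E(3) = 55/12 but E(-1/2) = 1/2.   [not invariant]

Only (C) is unchanged. Indeed f(f(x)) = 1/(1 - 1/(1-x)) = (1-x)/(-x) = (x-1)/x, so E(x) = x + f(x) + f(f(x)) is the sum over the whole 3-cycle; applying f just permutes the three terms cyclically (x -> f(x) -> f(f(x)) -> x), leaving the sum unchanged.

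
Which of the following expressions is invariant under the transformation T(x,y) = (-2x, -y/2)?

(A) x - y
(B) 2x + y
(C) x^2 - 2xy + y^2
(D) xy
D

An expression E(x,y) is invariant under T if E(T(x,y)) = E(x,y). Here T(x,y) = (-2x, -y/2).
Substitute the transformed coordinates into each option and compare with the original:
(A) x - y  ->  (-2x) - (-y/2) = -2x + y/2   [differs from x - y: not invariant]
(B) 2x + y  ->  2(-2x) + (-y/2) = -4x - y/2   [differs from 2x + y: not invariant]
(C) x^2 - 2xy + y^2  ->  (-2x)^2 - 2(-2x)(-y/2) + (-y/2)^2 = 4x^2 - 2xy + y^2/4   [differs from x^2 - 2xy + y^2: not invariant]
(D) xy  ->  (-2x)(-y/2) = xy   [equals xy: invariant]

Only option (D), xy, is unchanged by the transformation.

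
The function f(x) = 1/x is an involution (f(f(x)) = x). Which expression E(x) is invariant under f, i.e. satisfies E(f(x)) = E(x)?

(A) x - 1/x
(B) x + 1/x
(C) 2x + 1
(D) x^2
B

Replace x by f(x) = 1/x in each option and simplify. As a quick numerical cross-check, also compare E(5) with E(f(5)) = E(1/5).

(A) x - 1/x  ->  (1/x) - 1/(1/x) = -x + 1/x; check: E(5) = 24/5 but E(1/5) = -24/5.   [not invariant]
(B) x + 1/x  ->  (1/x) + 1/(1/x), which simplifies back to x + 1/x; check: E(5) = 26/5, E(1/5) = 26/5.   [invariant]
(C) 2x + 1  ->  2(1/x) + 1 = (x + 2)/x; check: E(5) = 11 but E(1/5) = 7/5.   [not invariant]
(D) x^2  ->  (1/x)^2 = x^(-2); check: E(5) = 25 but E(1/5) = 1/25.   [not invariant]

Only (B) is unchanged. E is symmetric under swapping x with f(x) = 1/x, which is exactly what an involution does.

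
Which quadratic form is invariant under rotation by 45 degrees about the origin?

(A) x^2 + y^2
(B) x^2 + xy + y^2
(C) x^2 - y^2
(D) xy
A

Rotation by 45 degrees sends (x, y) to (sqrt(2)x/2 - sqrt(2)y/2, sqrt(2)x/2 + sqrt(2)y/2).
Substitute the transformed coordinates into each option and compare with the original:
(A) x^2 + y^2  ->  (sqrt(2)x/2 - sqrt(2)y/2)^2 + (sqrt(2)x/2 + sqrt(2)y/2)^2 = x^2 + y^2   [equals x^2 + y^2: invariant]
(B) x^2 + xy + y^2  ->  (sqrt(2)x/2 - sqrt(2)y/2)^2 + (sqrt(2)x/2 - sqrt(2)y/2)(sqrt(2)x/2 + sqrt(2)y/2) + (sqrt(2)x/2 + sqrt(2)y/2)^2 = 3x^2/2 + y^2/2   [differs from x^2 + xy + y^2: not invariant]
(C) x^2 - y^2  ->  (sqrt(2)x/2 - sqrt(2)y/2)^2 - (sqrt(2)x/2 + sqrt(2)y/2)^2 = -2xy   [differs from x^2 - y^2: not invariant]
(D) xy  ->  (sqrt(2)x/2 - sqrt(2)y/2)(sqrt(2)x/2 + sqrt(2)y/2) = x^2/2 - y^2/2   [differs from xy: not invariant]

Only option (A), x^2 + y^2, is unchanged by the transformation.
x^2 + y^2 is the squared distance from the origin, which rotations preserve.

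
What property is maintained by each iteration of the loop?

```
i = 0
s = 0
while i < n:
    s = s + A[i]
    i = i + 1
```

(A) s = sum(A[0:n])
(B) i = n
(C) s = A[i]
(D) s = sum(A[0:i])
D

A loop invariant must hold before the first iteration and be re-established by every execution of the body.

(D) s = sum(A[0:i]): Initially i = 0 and s = 0 = sum of the empty slice A[0:0]. If s = sum(A[0:i]) holds at the top of an iteration, the body sets s to sum(A[0:i]) + A[i] = sum(A[0:i+1]) and then i to i+1, so s = sum(A[0:i]) holds again. At exit i = n, giving s = sum(A[0:n]).

The other options fail:
(A) s = sum(A[0:n]): false before the loop (s = 0, not the full sum) -- it only becomes true at exit.
(B) i = n: false initially (i = 0); it is the exit condition, not an invariant.
(C) s = A[i]: after the first iteration s = A[0] but i = 1, so s = A[i] compares s with the wrong element (and fails in general).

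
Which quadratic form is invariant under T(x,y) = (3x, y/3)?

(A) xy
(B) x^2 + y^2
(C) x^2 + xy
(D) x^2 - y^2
A

T multiplies x by 3 and divides y by 3.
Substitute the transformed coordinates into each option and compare with the original:
(A) xy  ->  (3x)(y/3) = xy   [equals xy: invariant]
(B) x^2 + y^2  ->  (3x)^2 + (y/3)^2 = 9x^2 + y^2/9   [differs from x^2 + y^2: not invariant]
(C) x^2 + xy  ->  (3x)^2 + (3x)(y/3) = 9x^2 + xy   [differs from x^2 + xy: not invariant]
(D) x^2 - y^2  ->  (3x)^2 - (y/3)^2 = 9x^2 - y^2/9   [differs from x^2 - y^2: not invariant]

Only option (A), xy, is unchanged by the transformation.
The factors 3 and 1/3 cancel only in the pure product xy.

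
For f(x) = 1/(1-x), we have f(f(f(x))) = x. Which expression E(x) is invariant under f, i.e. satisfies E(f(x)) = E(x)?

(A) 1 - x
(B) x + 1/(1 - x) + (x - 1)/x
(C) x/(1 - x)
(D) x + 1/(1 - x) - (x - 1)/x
B

Replace x by f(x) = 1/(1 - x) in each option and simplify. As a quick numerical cross-check, also compare E(4) with E(f(4)) = E(-1/3).

(A) 1 - x  ->  1 - (1/(1 - x)) = x/(x - 1); check: E(4) = -3 but E(-1/3) = 4/3.   [not invariant]
(B) x + 1/(1 - x) + (x - 1)/x  ->  (1/(1 - x)) + 1/(1 - (1/(1 - x))) + ((1/(1 - x)) - 1)/(1/(1 - x)), which simplifies back to x + 1/(1 - x) + (x - 1)/x; check: E(4) = 53/12, E(-1/3) = 53/12.   [invariant]
(C) x/(1 - x)  ->  (1/(1 - x))/(1 - (1/(1 - x))) = -1/x; check: E(4) = -4/3 but E(-1/3) = -1/4.   [not invariant]
(D) x + 1/(1 - x) - (x - 1)/x  ->  (1/(1 - x)) + 1/(1 - (1/(1 - x))) - ((1/(1 - x)) - 1)/(1/(1 - x)) = (x^2(1 - x) - x + (x - 1)^2)/(x(x - 1)); check: E(4) = 35/12 but E(-1/3) = -43/12.   [not invariant]

Only (B) is unchanged. Indeed f(f(x)) = 1/(1 - 1/(1-x)) = (1-x)/(-x) = (x-1)/x, so E(x) = x + f(x) + f(f(x)) is the sum over the whole 3-cycle; applying f just permutes the three terms cyclically (x -> f(x) -> f(f(x)) -> x), leaving the sum unchanged.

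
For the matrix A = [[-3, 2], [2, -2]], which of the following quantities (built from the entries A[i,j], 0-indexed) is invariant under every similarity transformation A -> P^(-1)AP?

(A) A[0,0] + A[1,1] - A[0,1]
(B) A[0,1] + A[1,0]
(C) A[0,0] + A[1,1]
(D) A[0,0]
C

A[0,0] + A[1,1] is the trace of A. By the cyclic property of the trace, tr(P^(-1)AP) = tr(APP^(-1)) = tr(A), so it is the same for every matrix similar to A.

The other combinations are not similarity invariants. For example, take P = [[1, 1], [0, 1]] (det P = 1), so P^(-1) = [[1, -1], [0, 1]] and
B = P^(-1)AP = [[-5, -1], [2, 0]].
Evaluating each option on A and on B:
(A) A[0,0] + A[1,1] - A[0,1]: -7 for A, -4 for B -> changes
(B) A[0,1] + A[1,0]: 4 for A, 1 for B -> changes
(C) A[0,0] + A[1,1]: -5 for A, -5 for B -> unchanged
(D) A[0,0]: -3 for A, -5 for B -> changes

Only (C) A[0,0] + A[1,1] = -5 survives (and it does so for every P, not just this one), so it is the invariant.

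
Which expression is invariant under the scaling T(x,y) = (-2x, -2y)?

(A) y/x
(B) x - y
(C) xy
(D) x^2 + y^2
A

Under the uniform scaling T(x,y) = (-2x, -2y):
Substitute the transformed coordinates into each option and compare with the original:
(A) y/x  ->  (-2y)/(-2x) = y/x   [equals y/x: invariant]
(B) x - y  ->  (-2x) - (-2y) = -2x + 2y   [differs from x - y: not invariant]
(C) xy  ->  (-2x)(-2y) = 4xy   [differs from xy: not invariant]
(D) x^2 + y^2  ->  (-2x)^2 + (-2y)^2 = 4x^2 + 4y^2   [differs from x^2 + y^2: not invariant]

Only option (A), y/x, is unchanged by the transformation.
The common factor -2 cancels in a ratio of coordinates, while sums, products and sums of squares pick up factors of -2 or 4.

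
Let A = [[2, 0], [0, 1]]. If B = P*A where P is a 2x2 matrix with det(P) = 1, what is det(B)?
2

By the multiplicative property of determinants, det(B) = det(P*A) = det(P) * det(A) = det(A),
so the determinant is invariant under multiplication by any determinant-1 matrix; we just need det(A).

det(A) = (2)(1) - (0)(0) = 2 - 0 = 2

Therefore det(B) = 1 * 2 = 2.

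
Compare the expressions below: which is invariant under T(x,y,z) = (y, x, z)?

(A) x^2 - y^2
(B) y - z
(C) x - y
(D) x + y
D

Apply T(x,y,z) = (y, x, z) to each option, i.e. replace (x, y, z) by the transformed coordinates.
Substitute the transformed coordinates into each option and compare with the original:
(A) x^2 - y^2  ->  (y)^2 - (x)^2 = -x^2 + y^2   [differs from x^2 - y^2: not invariant]
(B) y - z  ->  (x) - (z) = x - z   [differs from y - z: not invariant]
(C) x - y  ->  (y) - (x) = -x + y   [differs from x - y: not invariant]
(D) x + y  ->  (y) + (x) = x + y   [equals x + y: invariant]

Only option (D), x + y, is unchanged by the transformation.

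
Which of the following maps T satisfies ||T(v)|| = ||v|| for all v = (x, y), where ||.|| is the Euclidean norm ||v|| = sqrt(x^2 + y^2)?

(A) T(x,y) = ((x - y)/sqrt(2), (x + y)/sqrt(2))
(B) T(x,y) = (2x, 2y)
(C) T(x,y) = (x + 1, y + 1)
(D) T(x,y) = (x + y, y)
A

A transformation preserves a norm if ||T(v)|| = ||v|| for every v; a single vector where the norm changes rules an option out.

(A) T(x,y) = ((x - y)/sqrt(2), (x + y)/sqrt(2)): preserves the norm -- it is an orthogonal map (a rotation/reflection), and (sqrt(2)(x - y)/2)^2 + (sqrt(2)(x + y)/2)^2 simplifies to x^2 + y^2.
(B) T(x,y) = (2x, 2y): v = (1, 0) has norm sqrt((1)^2 + (0)^2) = 1, but T(v) = (2, 0) has norm 2 -- not preserved.
(C) T(x,y) = (x + 1, y + 1): v = (1, 0) has norm sqrt((1)^2 + (0)^2) = 1, but T(v) = (2, 1) has norm sqrt(5) -- not preserved.
(D) T(x,y) = (x + y, y): v = (0, 1) has norm sqrt((0)^2 + (1)^2) = 1, but T(v) = (1, 1) has norm sqrt(2) -- not preserved.

Therefore the answer is (A).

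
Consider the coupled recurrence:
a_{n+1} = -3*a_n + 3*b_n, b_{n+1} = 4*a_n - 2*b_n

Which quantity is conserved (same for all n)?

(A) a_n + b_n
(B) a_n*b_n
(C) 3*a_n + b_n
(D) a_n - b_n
A

Replace a_n by a_{n+1} = -3*a_n + 3*b_n and b_n by b_{n+1} = 4*a_n - 2*b_n in each option and simplify:
(A) a_n + b_n  ->  (-3*a_n + 3*b_n) + (4*a_n - 2*b_n) = a_n + b_n   [conserved]
(B) a_n*b_n  ->  (-3*a_n + 3*b_n)*(4*a_n - 2*b_n) = -12*a_n^2 + 18*a_n*b_n - 6*b_n^2   [not conserved]
(C) 3*a_n + b_n  ->  3*(-3*a_n + 3*b_n) + (4*a_n - 2*b_n) = -5*a_n + 7*b_n   [not conserved]
(D) a_n - b_n  ->  (-3*a_n + 3*b_n) - (4*a_n - 2*b_n) = -7*a_n + 5*b_n   [not conserved]

Only (A) a_n + b_n returns to itself after one step, so it is the conserved quantity.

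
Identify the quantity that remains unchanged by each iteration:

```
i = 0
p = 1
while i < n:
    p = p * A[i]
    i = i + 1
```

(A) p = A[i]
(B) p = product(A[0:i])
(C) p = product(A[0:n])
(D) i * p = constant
B

A loop invariant must hold before the first iteration and be re-established by every execution of the body.

(B) p = product(A[0:i]): Initially i = 0 and p = 1 = product of the empty slice A[0:0]. If p = product(A[0:i]) holds at the top of an iteration, the body sets p to product(A[0:i]) * A[i] = product(A[0:i+1]) and then i to i+1, so the property is restored. At exit i = n, giving p = product(A[0:n]).

The other options fail:
(A) p = A[i]: after the first iteration p = A[0] but i = 1; in general p is a product of several elements, not a single one.
(C) p = product(A[0:n]): false before the loop (p = 1, not the full product) -- it only becomes true at exit.
(D) i * p = constant: initially i * p = 0, but after one iteration it is 1 * A[0], which is nonzero in general.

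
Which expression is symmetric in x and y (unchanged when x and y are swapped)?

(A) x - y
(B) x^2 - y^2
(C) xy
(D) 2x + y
C

A symmetric expression is unchanged when the variables are permuted; here the transformation to test is the swap (x, y) -> (y, x).
Substitute the transformed coordinates into each option and compare with the original:
(A) x - y  ->  (y) - (x) = -x + y   [differs from x - y: not invariant]
(B) x^2 - y^2  ->  (y)^2 - (x)^2 = -x^2 + y^2   [differs from x^2 - y^2: not invariant]
(C) xy  ->  (y)(x) = xy   [equals xy: invariant]
(D) 2x + y  ->  2(y) + (x) = x + 2y   [differs from 2x + y: not invariant]

Only option (C), xy, is unchanged by the transformation.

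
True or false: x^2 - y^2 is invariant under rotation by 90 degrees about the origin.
False

Applying rotation by 90 degrees: x' = x*cos(90 degrees) - y*sin(90 degrees) = -y, y' = x*sin(90 degrees) + y*cos(90 degrees) = x

Substituting into x^2 - y^2:
(-y)^2 - (x)^2
= -x^2 + y^2

This differs from the original expression x^2 - y^2, so it is NOT invariant.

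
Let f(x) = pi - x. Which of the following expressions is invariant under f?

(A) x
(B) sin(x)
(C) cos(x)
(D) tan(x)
B

For f(x) = pi - x:
sin(pi - x) = sin(x), so sine is invariant under this transformation.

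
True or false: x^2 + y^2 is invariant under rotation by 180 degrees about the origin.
True

Applying rotation by 180 degrees: x' = x*cos(180 degrees) - y*sin(180 degrees) = -x, y' = x*sin(180 degrees) + y*cos(180 degrees) = -y

Substituting into x^2 + y^2:
(-x)^2 + (-y)^2
= x^2 + y^2

This equals the original expression x^2 + y^2, so it IS invariant.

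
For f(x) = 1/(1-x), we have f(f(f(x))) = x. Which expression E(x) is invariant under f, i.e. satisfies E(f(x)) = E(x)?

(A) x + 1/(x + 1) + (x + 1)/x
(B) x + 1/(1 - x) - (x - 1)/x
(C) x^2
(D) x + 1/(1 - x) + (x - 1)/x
D

Replace x by f(x) = 1/(1 - x) in each option and simplify. As a quick numerical cross-check, also compare E(5) with E(f(5)) = E(-1/4).

(A) x + 1/(x + 1) + (x + 1)/x  ->  (1/(1 - x)) + 1/((1/(1 - x)) + 1) + ((1/(1 - x)) + 1)/(1/(1 - x)) = (-x^3 + 6x^2 - 11x + 7)/(x^2 - 3x + 2); check: E(5) = 191/30 but E(-1/4) = -23/12.   [not invariant]
(B) x + 1/(1 - x) - (x - 1)/x  ->  (1/(1 - x)) + 1/(1 - (1/(1 - x))) - ((1/(1 - x)) - 1)/(1/(1 - x)) = (x^2(1 - x) - x + (x - 1)^2)/(x(x - 1)); check: E(5) = 79/20 but E(-1/4) = -89/20.   [not invariant]
(C) x^2  ->  (1/(1 - x))^2 = (x - 1)^(-2); check: E(5) = 25 but E(-1/4) = 1/16.   [not invariant]
(D) x + 1/(1 - x) + (x - 1)/x  ->  (1/(1 - x)) + 1/(1 - (1/(1 - x))) + ((1/(1 - x)) - 1)/(1/(1 - x)), which simplifies back to x + 1/(1 - x) + (x - 1)/x; check: E(5) = 111/20, E(-1/4) = 111/20.   [invariant]

Only (D) is unchanged. Indeed f(f(x)) = 1/(1 - 1/(1-x)) = (1-x)/(-x) = (x-1)/x, so E(x) = x + f(x) + f(f(x)) is the sum over the whole 3-cycle; applying f just permutes the three terms cyclically (x -> f(x) -> f(f(x)) -> x), leaving the sum unchanged.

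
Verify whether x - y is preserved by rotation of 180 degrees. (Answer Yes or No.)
No

Applying rotation by 180 degrees: x' = x*cos(180 degrees) - y*sin(180 degrees) = -x, y' = x*sin(180 degrees) + y*cos(180 degrees) = -y

Substituting into x - y:
(-x) - (-y)
= -x + y

This differs from the original expression x - y, so it is NOT invariant.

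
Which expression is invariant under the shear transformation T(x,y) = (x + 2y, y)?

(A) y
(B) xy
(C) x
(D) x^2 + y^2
A

Under the shear T(x,y) = (x + 2y, y):
Substitute the transformed coordinates into each option and compare with the original:
(A) y  ->  (y) = y   [equals y: invariant]
(B) xy  ->  (x + 2y)(y) = xy + 2y^2   [differs from xy: not invariant]
(C) x  ->  (x + 2y) = x + 2y   [differs from x: not invariant]
(D) x^2 + y^2  ->  (x + 2y)^2 + (y)^2 = x^2 + 4xy + 5y^2   [differs from x^2 + y^2: not invariant]

Only option (A), y, is unchanged by the transformation.
A horizontal shear moves points parallel to the x-axis, so the y-coordinate (and any function of y alone) is unchanged.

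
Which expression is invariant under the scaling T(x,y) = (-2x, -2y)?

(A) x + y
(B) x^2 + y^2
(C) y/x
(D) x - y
C

Under the uniform scaling T(x,y) = (-2x, -2y):
Substitute the transformed coordinates into each option and compare with the original:
(A) x + y  ->  (-2x) + (-2y) = -2x - 2y   [differs from x + y: not invariant]
(B) x^2 + y^2  ->  (-2x)^2 + (-2y)^2 = 4x^2 + 4y^2   [differs from x^2 + y^2: not invariant]
(C) y/x  ->  (-2y)/(-2x) = y/x   [equals y/x: invariant]
(D) x - y  ->  (-2x) - (-2y) = -2x + 2y   [differs from x - y: not invariant]

Only option (C), y/x, is unchanged by the transformation.
The common factor -2 cancels in a ratio of coordinates, while sums, products and sums of squares pick up factors of -2 or 4.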